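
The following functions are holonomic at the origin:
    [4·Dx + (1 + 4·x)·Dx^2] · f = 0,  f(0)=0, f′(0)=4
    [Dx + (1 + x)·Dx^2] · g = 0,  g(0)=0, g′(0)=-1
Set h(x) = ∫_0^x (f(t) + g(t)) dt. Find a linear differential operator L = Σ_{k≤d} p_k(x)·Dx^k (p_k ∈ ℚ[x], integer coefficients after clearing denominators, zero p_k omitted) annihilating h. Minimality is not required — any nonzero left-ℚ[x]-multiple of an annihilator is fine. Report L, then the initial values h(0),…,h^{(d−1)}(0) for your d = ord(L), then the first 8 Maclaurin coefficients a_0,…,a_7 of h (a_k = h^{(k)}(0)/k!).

L = 8·Dx^2 + (10 + 16·x)·Dx^3 + (1 + 5·x + 4·x^2)·Dx^4  (order 4).
h: a_k = 0, 0, 3/2, -5/2, 21/4, -51/4, 341/10, -195/2, …
ICs: h(0) = 0, h′(0) = 0, h′′(0) = 3, h′′′(0) = -15.

f: a_k = 0, 4, -8, 64/3, -64, 1024/5, -2048/3, 16384/7, …
g: a_k = 0, -1, 1/2, -1/3, 1/4, -1/5, 1/6, -1/7, …
h₀=f+g: left-lcm gives L₀, ord ≤ 4.
Integrate: L := L₀·Dx.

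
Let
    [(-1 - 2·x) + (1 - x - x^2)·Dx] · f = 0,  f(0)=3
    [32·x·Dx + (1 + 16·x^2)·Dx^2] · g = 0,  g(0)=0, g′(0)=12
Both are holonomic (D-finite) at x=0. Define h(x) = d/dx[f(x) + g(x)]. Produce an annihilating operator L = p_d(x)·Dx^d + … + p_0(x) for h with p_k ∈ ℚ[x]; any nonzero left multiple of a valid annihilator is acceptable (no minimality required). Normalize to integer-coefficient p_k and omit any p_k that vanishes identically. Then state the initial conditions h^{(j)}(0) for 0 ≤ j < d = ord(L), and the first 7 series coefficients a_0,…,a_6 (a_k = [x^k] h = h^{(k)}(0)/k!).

L = (-64 + 256·x + 3904·x^2 + 6912·x^3 + 9696·x^4 + 1536·x^6) + (25 + 24·x - 542·x^2 + 780·x^3 + 6800·x^4 + 6560·x^5 + 768·x^6 + 1536·x^7)·Dx + (-2 - 17·x - 62·x^2 - 202·x^3 - 445·x^4 + 1136·x^5 + 576·x^6 + 256·x^7 + 256·x^8)·Dx^2  (order 2).
h: a_k = 15, 12, -165, 60, 3192, 234, -48711, …
ICs: h(0) = 15, h′(0) = 12.

f: a_k = 3, 3, 6, 9, 15, 24, 39, …
g: a_k = 0, 12, 0, -64, 0, 3072/5, 0, …
Sum ⇒ L₀ = lclm(L_f,L_g) in ℚ(x)⟨Dx⟩.
h₀' ⇒ L via d/dx closure of L₀.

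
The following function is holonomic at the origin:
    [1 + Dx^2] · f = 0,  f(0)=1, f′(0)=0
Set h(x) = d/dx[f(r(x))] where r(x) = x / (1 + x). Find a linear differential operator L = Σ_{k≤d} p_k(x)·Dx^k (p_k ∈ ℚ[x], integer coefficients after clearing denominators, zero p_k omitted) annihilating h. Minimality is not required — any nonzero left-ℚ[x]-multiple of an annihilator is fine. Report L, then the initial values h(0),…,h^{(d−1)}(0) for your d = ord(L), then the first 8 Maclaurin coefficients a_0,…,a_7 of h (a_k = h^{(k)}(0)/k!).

L = (7 + 12·x + 6·x^2) + (6 + 18·x + 18·x^2 + 6·x^3)·Dx + (1 + 4·x + 6·x^2 + 4·x^3 + x^4)·Dx^2  (order 2).
h: a_k = 0, -1, 3, -35/6, 55/6, -1501/120, 609/40, -16699/1008, …
ICs: h(0) = 0, h′(0) = -1.

f: a_k = 1, 0, -1/2, 0, 1/24, 0, -1/720, 0, …
Substitute x→r, Dx→(1/r')Dx; clear ⇒ L₀.
Differentiate: ansatz ord ≤ ord L₀ ⇒ L.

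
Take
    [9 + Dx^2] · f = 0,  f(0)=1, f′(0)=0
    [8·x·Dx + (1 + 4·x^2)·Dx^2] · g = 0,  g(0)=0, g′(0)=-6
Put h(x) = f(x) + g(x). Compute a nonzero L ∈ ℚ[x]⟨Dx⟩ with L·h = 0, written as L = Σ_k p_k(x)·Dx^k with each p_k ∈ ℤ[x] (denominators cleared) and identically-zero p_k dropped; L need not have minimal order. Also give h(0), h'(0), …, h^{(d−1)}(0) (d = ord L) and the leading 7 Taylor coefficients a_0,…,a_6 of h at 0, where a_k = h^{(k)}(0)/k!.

f: a_k = 1, 0, -9/2, 0, 27/8, 0, -81/80, …
g: a_k = 0, -6, 0, 8, 0, -96/5, 0, …
Sum ⇒ L₀ = lclm(L_f,L_g) in ℚ(x)⟨Dx⟩.
L = (-2808·x + 19008·x^3 + 10368·x^5)·Dx + (9 + 1548·x^2 + 7344·x^4 + 5184·x^6)·Dx^2 + (-312·x + 2112·x^3 + 1152·x^5)·Dx^3 + (1 + 172·x^2 + 816·x^4 + 576·x^6)·Dx^4  (order 4).
h: a_k = 1, -6, -9/2, 8, 27/8, -96/5, -81/80, …
ICs: h(0) = 1, h′(0) = -6, h′′(0) = -9, h′′′(0) = 48.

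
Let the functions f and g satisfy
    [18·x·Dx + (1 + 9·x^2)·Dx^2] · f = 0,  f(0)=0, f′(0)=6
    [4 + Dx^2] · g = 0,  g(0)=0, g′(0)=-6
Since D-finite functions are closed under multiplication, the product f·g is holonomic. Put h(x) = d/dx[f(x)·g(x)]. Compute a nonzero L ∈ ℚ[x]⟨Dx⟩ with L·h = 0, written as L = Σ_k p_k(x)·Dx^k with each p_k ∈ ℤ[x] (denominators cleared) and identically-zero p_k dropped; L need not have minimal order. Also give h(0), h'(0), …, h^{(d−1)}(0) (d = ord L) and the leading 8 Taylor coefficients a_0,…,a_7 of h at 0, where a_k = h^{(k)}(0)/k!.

L = (52480 + 1115424·x^2 + 18751824·x^4 + 15209856·x^6 + 3464208·x^8 - 11337408·x^10 + 34012224·x^12) + (31032·x + 1320624·x^3 + 10701720·x^5 + 13646880·x^7 + 18895680·x^9 + 34012224·x^11)·Dx + (13640 + 300780·x^2 + 4978584·x^4 + 5269212·x^6 + 3621672·x^8 + 2834352·x^10 + 17006112·x^12)·Dx^2 + (7758·x + 330156·x^3 + 2675430·x^5 + 3411720·x^7 + 4723920·x^9 + 8503056·x^11)·Dx^3 + (130 + 5481·x^2 + 72657·x^4 + 366687·x^6 + 688905·x^8 + 1417176·x^10 + 2125764·x^12)·Dx^4  (order 4).
h: a_k = 0, -72, 0, 528, 0, -3960, 0, 166112/5, …
ICs: h(0) = 0, h′(0) = -72, h′′(0) = 0, h′′′(0) = 3168.

f: a_k = 0, 6, 0, -18, 0, 486/5, 0, -4374/7, …
g: a_k = 0, -6, 0, 4, 0, -4/5, 0, 8/105, …
Product ⇒ symmetric product L₀, ord ≤ 4.
Differentiate: ansatz ord ≤ ord L₀ ⇒ L.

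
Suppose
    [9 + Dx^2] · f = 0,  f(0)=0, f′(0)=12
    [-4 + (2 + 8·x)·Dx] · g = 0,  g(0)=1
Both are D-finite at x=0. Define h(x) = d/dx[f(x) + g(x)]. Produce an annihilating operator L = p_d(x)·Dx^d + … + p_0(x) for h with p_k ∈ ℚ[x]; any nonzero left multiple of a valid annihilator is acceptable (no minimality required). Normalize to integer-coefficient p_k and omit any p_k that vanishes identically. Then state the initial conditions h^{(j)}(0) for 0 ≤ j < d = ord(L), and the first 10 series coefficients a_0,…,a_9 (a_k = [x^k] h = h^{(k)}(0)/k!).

L = (-414 - 432·x - 864·x^2) + (-63 - 468·x - 1296·x^2 - 1728·x^3)·Dx + (-46 - 48·x - 96·x^2)·Dx^2 + (-7 - 52·x - 144·x^2 - 192·x^3)·Dx^3  (order 3).
h: a_k = 14, -4, -42, -40, 361/2, -504, 36717/20, -6864, 28830987/1120, -97240, …
ICs: h(0) = 14, h′(0) = -4, h′′(0) = -84.

f: a_k = 0, 12, 0, -18, 0, 81/10, 0, -243/140, 0, 243/1120, …
g: a_k = 1, 2, -2, 4, -10, 28, -84, 264, -858, 2860, …
f+g: L₀ = lclm(L_f,L_g), ord ≤ 2+1.
h=h₀': d/dx-closure on L₀ ⇒ L.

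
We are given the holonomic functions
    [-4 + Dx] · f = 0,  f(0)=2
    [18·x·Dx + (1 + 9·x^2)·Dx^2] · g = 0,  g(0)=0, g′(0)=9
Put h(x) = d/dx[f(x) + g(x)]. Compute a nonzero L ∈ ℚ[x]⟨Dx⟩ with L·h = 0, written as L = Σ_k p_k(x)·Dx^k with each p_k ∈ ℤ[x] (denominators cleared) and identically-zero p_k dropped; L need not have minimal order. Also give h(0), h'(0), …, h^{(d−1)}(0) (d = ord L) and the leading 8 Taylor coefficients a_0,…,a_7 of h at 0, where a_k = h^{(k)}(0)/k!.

f: a_k = 2, 8, 16, 64/3, 64/3, 256/15, 512/45, 2048/315, …
g: a_k = 0, 9, 0, -27, 0, 729/5, 0, -6561/7, …
f+g: L₀ = lclm(L_f,L_g), ord ≤ 1+2.
Derive L from L₀ (diff closure).
L = (36 - 144·x - 972·x^2 - 1296·x^3) + (-17 + 99·x^2 - 648·x^4)·Dx + (2 + 9·x + 36·x^2 + 81·x^3 + 162·x^4)·Dx^2  (order 2).
h: a_k = 17, 32, -17, 256/3, 2443/3, 1024/15, -293197/45, 8192/315, …
ICs: h(0) = 17, h′(0) = 32.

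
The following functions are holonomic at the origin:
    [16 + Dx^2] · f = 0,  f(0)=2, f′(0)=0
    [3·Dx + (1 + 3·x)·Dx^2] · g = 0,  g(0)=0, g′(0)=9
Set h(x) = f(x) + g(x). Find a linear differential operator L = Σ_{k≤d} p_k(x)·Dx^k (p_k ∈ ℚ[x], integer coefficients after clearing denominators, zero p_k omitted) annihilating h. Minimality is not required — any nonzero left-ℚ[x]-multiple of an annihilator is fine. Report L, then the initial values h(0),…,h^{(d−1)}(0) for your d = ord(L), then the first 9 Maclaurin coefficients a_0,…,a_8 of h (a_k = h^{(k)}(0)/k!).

L = (1680 + 2304·x + 3456·x^2)·Dx + (272 + 1584·x + 3456·x^2 + 3456·x^3)·Dx^2 + (105 + 144·x + 216·x^2)·Dx^3 + (17 + 99·x + 216·x^2 + 216·x^3)·Dx^4  (order 4).
h: a_k = 2, 9, -59/2, 27, -473/12, 729/5, -33829/90, 6561/7, -6191953/2520, …
ICs: h(0) = 2, h′(0) = 9, h′′(0) = -59, h′′′(0) = 162.

f: a_k = 2, 0, -16, 0, 64/3, 0, -512/45, 0, 1024/315, …
g: a_k = 0, 9, -27/2, 27, -243/4, 729/5, -729/2, 6561/7, -19683/8, …
Weyl lclm of L_f,L_g ⇒ L₀ (ord ≤ 4).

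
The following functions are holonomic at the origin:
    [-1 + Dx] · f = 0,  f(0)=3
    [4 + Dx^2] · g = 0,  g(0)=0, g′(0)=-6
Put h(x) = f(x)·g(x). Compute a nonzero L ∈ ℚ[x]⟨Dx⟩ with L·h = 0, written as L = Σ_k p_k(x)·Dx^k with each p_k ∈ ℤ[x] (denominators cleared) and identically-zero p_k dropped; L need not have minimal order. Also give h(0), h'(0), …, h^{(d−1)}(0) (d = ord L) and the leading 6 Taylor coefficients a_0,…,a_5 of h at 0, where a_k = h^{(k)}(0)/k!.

f: a_k = 3, 3, 3/2, 1/2, 1/8, 1/40, …
g: a_k = 0, -6, 0, 4, 0, -4/5, …
L₀ := L_f ⊗_s L_g (sym. prod.), ord ≤ 2.
L = 5 - 2·Dx + Dx^2  (order 2).
h: a_k = 0, -18, -18, 3, 9, 57/20, …
ICs: h(0) = 0, h′(0) = -18.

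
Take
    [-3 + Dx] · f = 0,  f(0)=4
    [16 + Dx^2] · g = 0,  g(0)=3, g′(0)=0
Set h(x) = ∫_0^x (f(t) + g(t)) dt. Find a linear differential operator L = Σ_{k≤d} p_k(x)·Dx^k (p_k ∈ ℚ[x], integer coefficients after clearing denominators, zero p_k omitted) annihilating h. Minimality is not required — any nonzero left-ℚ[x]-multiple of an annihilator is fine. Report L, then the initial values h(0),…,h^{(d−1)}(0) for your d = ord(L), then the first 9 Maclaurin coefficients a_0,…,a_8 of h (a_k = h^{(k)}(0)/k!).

f: a_k = 4, 12, 18, 18, 27/2, 81/10, 81/20, 243/140, 729/1120, …
g: a_k = 3, 0, -24, 0, 32, 0, -256/15, 0, 512/105, …
f+g: L₀ = lclm(L_f,L_g), ord ≤ 1+2.
h=∫₀ˣh₀: take L = L₀·Dx.
L = -48·Dx + 16·Dx^2 - 3·Dx^3 + Dx^4  (order 4).
h: a_k = 0, 7, 6, -2, 9/2, 91/10, 27/20, -781/420, 243/1120, …
ICs: h(0) = 0, h′(0) = 7, h′′(0) = 12, h′′′(0) = -12.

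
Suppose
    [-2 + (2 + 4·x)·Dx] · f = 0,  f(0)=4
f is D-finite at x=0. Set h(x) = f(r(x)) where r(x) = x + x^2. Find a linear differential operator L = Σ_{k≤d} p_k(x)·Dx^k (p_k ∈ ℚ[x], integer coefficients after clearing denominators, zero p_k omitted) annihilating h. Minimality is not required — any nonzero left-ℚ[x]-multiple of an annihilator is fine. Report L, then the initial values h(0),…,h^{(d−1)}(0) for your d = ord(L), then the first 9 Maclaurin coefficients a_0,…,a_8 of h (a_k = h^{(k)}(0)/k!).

L = (-1 - 2·x) + (1 + 2·x + 2·x^2)·Dx  (order 1).
h: a_k = 4, 4, 2, -2, 3/2, -1/2, -3/4, 7/4, -61/32, …
ICs: h(0) = 4.

f: a_k = 4, 4, -2, 2, -5/2, 7/2, -21/4, 33/4, -429/32, …
Substitute x→r, Dx→(1/r')Dx; clear ⇒ L₀.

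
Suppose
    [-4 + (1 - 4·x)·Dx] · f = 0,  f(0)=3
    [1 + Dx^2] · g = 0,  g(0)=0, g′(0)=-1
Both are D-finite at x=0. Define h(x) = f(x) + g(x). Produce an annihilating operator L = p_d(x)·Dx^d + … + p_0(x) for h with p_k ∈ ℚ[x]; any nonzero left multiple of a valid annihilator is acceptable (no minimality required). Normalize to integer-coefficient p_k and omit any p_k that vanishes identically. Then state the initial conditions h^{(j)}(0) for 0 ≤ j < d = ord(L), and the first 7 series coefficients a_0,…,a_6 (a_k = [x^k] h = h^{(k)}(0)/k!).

L = (388 - 32·x + 64·x^2) + (-33 + 140·x - 48·x^2 + 64·x^3)·Dx + (388 - 32·x + 64·x^2)·Dx^2 + (-33 + 140·x - 48·x^2 + 64·x^3)·Dx^3  (order 3).
h: a_k = 3, 11, 48, 1153/6, 768, 368639/120, 12288, …
ICs: h(0) = 3, h′(0) = 11, h′′(0) = 96.

f: a_k = 3, 12, 48, 192, 768, 3072, 12288, …
g: a_k = 0, -1, 0, 1/6, 0, -1/120, 0, …
f+g: L₀ = lclm(L_f,L_g), ord ≤ 1+2.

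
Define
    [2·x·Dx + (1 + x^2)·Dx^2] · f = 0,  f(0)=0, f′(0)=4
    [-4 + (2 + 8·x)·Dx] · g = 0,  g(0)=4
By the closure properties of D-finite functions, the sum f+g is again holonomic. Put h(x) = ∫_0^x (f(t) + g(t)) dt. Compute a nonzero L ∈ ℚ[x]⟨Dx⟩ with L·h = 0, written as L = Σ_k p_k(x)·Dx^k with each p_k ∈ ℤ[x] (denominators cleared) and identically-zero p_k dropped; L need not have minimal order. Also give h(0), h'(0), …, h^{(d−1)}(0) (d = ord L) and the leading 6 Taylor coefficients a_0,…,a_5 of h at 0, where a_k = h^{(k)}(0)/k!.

L = (-4 - 40·x + 12·x^2 + 24·x^3)·Dx^2 + (-14 - 16·x - 50·x^2 + 48·x^3 + 84·x^4)·Dx^3 + (-2 - 6·x + 12·x^2 + 18·x^3 + 14·x^4 + 24·x^5)·Dx^4  (order 4).
h: a_k = 0, 4, 6, -8/3, 11/3, -8, …
ICs: h(0) = 0, h′(0) = 4, h′′(0) = 12, h′′′(0) = -16.

f: a_k = 0, 4, 0, -4/3, 0, 4/5, …
g: a_k = 4, 8, -8, 16, -40, 112, …
Sum ⇒ L₀ = lclm(L_f,L_g) in ℚ(x)⟨Dx⟩.
h=∫h₀ ⇒ L = L₀·Dx.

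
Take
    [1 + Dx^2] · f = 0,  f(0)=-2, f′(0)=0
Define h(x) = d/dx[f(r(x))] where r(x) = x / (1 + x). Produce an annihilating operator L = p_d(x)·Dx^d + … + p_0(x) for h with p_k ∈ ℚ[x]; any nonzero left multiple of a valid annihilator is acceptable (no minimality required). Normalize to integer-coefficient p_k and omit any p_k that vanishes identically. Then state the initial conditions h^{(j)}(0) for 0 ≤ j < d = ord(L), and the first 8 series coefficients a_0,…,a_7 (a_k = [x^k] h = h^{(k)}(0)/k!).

L = (7 + 12·x + 6·x^2) + (6 + 18·x + 18·x^2 + 6·x^3)·Dx + (1 + 4·x + 6·x^2 + 4·x^3 + x^4)·Dx^2  (order 2).
h: a_k = 0, 2, -6, 35/3, -55/3, 1501/60, -609/20, 16699/504, …
ICs: h(0) = 0, h′(0) = 2.

f: a_k = -2, 0, 1, 0, -1/12, 0, 1/360, 0, …
Change of var in L_f (x↦r) gives L₀.
h₀' ⇒ L via d/dx closure of L₀.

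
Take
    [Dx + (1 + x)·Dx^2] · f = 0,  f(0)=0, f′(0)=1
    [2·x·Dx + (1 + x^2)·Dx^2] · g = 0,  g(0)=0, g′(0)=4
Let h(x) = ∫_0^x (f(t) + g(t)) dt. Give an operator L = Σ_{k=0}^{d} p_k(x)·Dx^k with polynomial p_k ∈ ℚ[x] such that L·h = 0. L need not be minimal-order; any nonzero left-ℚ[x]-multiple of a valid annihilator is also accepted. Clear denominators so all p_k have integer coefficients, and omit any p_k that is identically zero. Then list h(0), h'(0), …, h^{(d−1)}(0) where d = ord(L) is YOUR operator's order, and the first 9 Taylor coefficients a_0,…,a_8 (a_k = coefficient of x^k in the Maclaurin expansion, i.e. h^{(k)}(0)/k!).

L = (-2 - 6·x + 6·x^2 + 2·x^3)·Dx^2 + (-4 - 4·x + 12·x^3 + 4·x^4)·Dx^3 + (-1 + x + 2·x^2 + 2·x^3 + 3·x^4 + x^5)·Dx^4  (order 4).
h: a_k = 0, 0, 5/2, -1/6, -1/4, -1/20, 1/6, -1/42, -3/56, …
ICs: h(0) = 0, h′(0) = 0, h′′(0) = 5, h′′′(0) = -1.

f: a_k = 0, 1, -1/2, 1/3, -1/4, 1/5, -1/6, 1/7, -1/8, …
g: a_k = 0, 4, 0, -4/3, 0, 4/5, 0, -4/7, 0, …
Sum ⇒ L₀ = lclm(L_f,L_g) in ℚ(x)⟨Dx⟩.
∫: right-multiply L₀ by Dx.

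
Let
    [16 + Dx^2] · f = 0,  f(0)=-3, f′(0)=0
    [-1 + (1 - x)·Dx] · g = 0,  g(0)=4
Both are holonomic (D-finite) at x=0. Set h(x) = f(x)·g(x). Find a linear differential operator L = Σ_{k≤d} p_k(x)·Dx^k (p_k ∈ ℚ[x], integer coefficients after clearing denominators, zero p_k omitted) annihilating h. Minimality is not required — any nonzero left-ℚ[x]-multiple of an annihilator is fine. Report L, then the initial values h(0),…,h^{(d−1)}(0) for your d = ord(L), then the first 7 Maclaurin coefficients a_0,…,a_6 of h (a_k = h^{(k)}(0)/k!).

L = (-16 + 16·x) + 2·Dx + (-1 + x)·Dx^2  (order 2).
h: a_k = -12, -12, 84, 84, -44, -44, 364/15, …
ICs: h(0) = -12, h′(0) = -12.

f: a_k = -3, 0, 24, 0, -32, 0, 256/15, …
g: a_k = 4, 4, 4, 4, 4, 4, 4, …
f·g: L₀ = L_f ⊗_s L_g, ord ≤ 2·1.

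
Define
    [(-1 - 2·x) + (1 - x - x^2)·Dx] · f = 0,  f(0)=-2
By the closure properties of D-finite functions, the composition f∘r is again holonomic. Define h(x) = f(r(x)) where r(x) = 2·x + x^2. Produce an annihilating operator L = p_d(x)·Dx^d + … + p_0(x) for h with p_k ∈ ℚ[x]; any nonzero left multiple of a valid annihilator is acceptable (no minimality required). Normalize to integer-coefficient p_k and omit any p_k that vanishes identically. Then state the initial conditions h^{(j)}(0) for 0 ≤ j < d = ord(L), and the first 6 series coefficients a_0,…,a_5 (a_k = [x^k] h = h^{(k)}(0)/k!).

f: a_k = -2, -2, -4, -6, -10, -16, …
L₀ from L_f via x↦r, Dx↦r'^{-1}Dx.
L = (2 + 10·x + 12·x^2 + 4·x^3) + (-1 + 2·x + 5·x^2 + 4·x^3 + x^4)·Dx  (order 1).
h: a_k = -2, -4, -18, -64, -236, -868, …
ICs: h(0) = -2.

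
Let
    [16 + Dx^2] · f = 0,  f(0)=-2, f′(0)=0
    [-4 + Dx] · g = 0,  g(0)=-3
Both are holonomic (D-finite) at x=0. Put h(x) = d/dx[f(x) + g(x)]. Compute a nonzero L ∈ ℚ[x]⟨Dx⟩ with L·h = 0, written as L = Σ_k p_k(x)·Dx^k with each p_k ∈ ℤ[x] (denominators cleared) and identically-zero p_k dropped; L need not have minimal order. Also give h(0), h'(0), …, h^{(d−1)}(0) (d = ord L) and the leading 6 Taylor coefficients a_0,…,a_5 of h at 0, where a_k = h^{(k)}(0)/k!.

f: a_k = -2, 0, 16, 0, -64/3, 0, …
g: a_k = -3, -12, -24, -32, -32, -128/5, …
L₀ := lclm(L_f,L_g); ord L₀ ≤ 2+1.
Differentiate: ansatz ord ≤ ord L₀ ⇒ L.
L = 64 - 16·Dx + 4·Dx^2 - Dx^3  (order 3).
h: a_k = -12, -16, -96, -640/3, -128, -512/15, …
ICs: h(0) = -12, h′(0) = -16, h′′(0) = -192.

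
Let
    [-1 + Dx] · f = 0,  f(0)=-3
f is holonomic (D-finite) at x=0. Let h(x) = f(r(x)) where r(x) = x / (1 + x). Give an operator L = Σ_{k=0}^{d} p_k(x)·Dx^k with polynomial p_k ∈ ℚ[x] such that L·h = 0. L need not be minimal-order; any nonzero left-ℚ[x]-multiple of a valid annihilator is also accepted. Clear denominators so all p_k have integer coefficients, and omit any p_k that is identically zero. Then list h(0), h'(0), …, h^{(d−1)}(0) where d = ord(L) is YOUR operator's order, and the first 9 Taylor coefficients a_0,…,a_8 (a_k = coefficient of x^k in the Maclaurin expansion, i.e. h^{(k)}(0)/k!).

f: a_k = -3, -3, -3/2, -1/2, -1/8, -1/40, -1/240, -1/1680, -1/13440, …
Change of var in L_f (x↦r) gives L₀.
L = -1 + (1 + 2·x + x^2)·Dx  (order 1).
h: a_k = -3, -3, 3/2, -1/2, -1/8, 19/40, -151/240, 1091/1680, -7841/13440, …
ICs: h(0) = -3.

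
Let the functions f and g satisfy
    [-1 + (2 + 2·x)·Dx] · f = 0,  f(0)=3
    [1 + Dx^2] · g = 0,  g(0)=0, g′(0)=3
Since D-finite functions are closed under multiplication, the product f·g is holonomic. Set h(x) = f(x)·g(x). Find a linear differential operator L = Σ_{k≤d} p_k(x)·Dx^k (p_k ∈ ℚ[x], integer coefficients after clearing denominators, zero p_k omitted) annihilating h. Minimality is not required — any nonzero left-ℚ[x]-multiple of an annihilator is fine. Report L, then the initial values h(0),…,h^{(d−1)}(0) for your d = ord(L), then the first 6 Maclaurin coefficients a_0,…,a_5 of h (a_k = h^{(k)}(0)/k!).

f: a_k = 3, 3/2, -3/8, 3/16, -15/128, 21/256, …
g: a_k = 0, 3, 0, -1/2, 0, 1/40, …
Product ⇒ symmetric product L₀, ord ≤ 2.
L = (7 + 8·x + 4·x^2) + (-4 - 4·x)·Dx + (4 + 8·x + 4·x^2)·Dx^2  (order 2).
h: a_k = 0, 9, 9/2, -21/8, -3/16, -57/640, …
ICs: h(0) = 0, h′(0) = 9.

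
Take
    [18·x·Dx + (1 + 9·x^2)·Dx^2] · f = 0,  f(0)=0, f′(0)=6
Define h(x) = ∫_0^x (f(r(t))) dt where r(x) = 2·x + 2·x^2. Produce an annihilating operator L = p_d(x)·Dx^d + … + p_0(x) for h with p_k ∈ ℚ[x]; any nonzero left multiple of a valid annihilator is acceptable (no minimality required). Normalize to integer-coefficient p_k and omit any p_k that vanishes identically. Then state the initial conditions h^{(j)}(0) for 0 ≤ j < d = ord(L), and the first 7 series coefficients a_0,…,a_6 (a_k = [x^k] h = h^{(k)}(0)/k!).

f: a_k = 0, 6, 0, -18, 0, 486/5, 0, …
Change of var in L_f (x↦r) gives L₀.
∫: right-multiply L₀ by Dx.
L = (-2 + 72·x + 288·x^2 + 432·x^3 + 216·x^4)·Dx^2 + (1 + 2·x + 36·x^2 + 144·x^3 + 180·x^4 + 72·x^5)·Dx^3  (order 3).
h: a_k = 0, 0, 6, 4, -36, -432/5, 2232/5, …
ICs: h(0) = 0, h′(0) = 0, h′′(0) = 12.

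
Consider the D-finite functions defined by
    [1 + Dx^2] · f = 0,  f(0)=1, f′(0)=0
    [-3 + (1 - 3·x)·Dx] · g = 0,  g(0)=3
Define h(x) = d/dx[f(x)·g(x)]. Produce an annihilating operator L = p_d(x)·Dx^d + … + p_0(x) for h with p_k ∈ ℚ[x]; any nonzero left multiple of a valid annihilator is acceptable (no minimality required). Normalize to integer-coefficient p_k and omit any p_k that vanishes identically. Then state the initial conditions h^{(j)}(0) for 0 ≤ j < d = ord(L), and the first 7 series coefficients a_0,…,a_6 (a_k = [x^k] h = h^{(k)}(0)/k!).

L = (-17 - 6·x + 9·x^2) + (-6 + 18·x)·Dx + (1 - 6·x + 9·x^2)·Dx^2  (order 2).
h: a_k = 9, 51, 459/2, 1837/2, 27555/8, 495989/40, 3471923/80, …
ICs: h(0) = 9, h′(0) = 51.

f: a_k = 1, 0, -1/2, 0, 1/24, 0, -1/720, …
g: a_k = 3, 9, 27, 81, 243, 729, 2187, …
L₀ := L_f ⊗_s L_g (sym. prod.), ord ≤ 2.
Differentiate: ansatz ord ≤ ord L₀ ⇒ L.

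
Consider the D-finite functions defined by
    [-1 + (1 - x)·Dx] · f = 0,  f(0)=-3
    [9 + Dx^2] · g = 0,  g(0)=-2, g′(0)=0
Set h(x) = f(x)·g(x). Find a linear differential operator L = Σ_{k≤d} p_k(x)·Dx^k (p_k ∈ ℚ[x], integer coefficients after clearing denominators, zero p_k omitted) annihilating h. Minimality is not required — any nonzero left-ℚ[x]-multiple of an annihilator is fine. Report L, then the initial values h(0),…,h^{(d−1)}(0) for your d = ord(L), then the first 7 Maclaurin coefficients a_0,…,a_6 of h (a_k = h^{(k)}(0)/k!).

f: a_k = -3, -3, -3, -3, -3, -3, -3, …
g: a_k = -2, 0, 9, 0, -27/4, 0, 81/40, …
L₀ := L_f ⊗_s L_g (sym. prod.), ord ≤ 2.
L = (-9 + 9·x) + 2·Dx + (-1 + x)·Dx^2  (order 2).
h: a_k = 6, 6, -21, -21, -3/4, -3/4, -273/40, …
ICs: h(0) = 6, h′(0) = 6.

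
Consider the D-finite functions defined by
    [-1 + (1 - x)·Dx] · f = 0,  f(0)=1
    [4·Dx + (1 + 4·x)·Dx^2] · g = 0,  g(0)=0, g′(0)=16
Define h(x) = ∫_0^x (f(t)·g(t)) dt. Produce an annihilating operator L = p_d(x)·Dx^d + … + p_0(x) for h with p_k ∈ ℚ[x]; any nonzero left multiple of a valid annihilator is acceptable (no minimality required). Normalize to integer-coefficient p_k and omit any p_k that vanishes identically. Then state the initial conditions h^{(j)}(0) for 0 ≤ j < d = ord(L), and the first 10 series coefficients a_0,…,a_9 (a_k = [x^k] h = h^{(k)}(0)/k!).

L = 4·Dx + (-2 + 12·x)·Dx^2 + (-1 - 3·x + 4·x^2)·Dx^3  (order 3).
h: a_k = 0, 0, 8, -16/3, 52/3, -112/3, 4744/45, -4496/15, 95342/105, -2677904/945, …
ICs: h(0) = 0, h′(0) = 0, h′′(0) = 16.

f: a_k = 1, 1, 1, 1, 1, 1, 1, 1, 1, 1, …
g: a_k = 0, 16, -32, 256/3, -256, 4096/5, -8192/3, 65536/7, -32768, 1048576/9, …
f·g: L₀ = L_f ⊗_s L_g, ord ≤ 1·2.
h=∫₀ˣh₀: take L = L₀·Dx.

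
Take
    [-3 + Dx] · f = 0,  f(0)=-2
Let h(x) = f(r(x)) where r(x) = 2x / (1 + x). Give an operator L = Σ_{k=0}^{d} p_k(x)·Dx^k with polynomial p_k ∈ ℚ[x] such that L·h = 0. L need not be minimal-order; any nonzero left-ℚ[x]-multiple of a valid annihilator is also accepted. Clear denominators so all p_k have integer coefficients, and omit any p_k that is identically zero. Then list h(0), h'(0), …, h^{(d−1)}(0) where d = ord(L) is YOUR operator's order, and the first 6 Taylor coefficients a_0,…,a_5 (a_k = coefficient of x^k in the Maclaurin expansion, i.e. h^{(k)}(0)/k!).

f: a_k = -2, -6, -9, -9, -27/4, -81/20, …
h₀=f(r): pull back L_f along r ⇒ L₀.
L = -6 + (1 + 2·x + x^2)·Dx  (order 1).
h: a_k = -2, -12, -24, -12, 12, 12/5, …
ICs: h(0) = -2.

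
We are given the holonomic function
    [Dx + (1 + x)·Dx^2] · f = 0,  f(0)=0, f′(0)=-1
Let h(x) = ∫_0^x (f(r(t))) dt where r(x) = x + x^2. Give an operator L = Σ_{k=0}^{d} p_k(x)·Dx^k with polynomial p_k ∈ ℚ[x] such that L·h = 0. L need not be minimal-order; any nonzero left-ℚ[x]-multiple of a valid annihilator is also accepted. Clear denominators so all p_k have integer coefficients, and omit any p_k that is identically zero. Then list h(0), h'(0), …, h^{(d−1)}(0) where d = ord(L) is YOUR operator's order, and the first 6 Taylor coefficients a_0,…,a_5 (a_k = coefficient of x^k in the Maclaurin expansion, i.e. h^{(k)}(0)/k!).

L = (-1 + 2·x + 2·x^2)·Dx^2 + (1 + 3·x + 3·x^2 + 2·x^3)·Dx^3  (order 3).
h: a_k = 0, 0, -1/2, -1/6, 1/6, -1/20, …
ICs: h(0) = 0, h′(0) = 0, h′′(0) = -1.

f: a_k = 0, -1, 1/2, -1/3, 1/4, -1/5, …
h₀=f(r): pull back L_f along r ⇒ L₀.
h=∫₀ˣh₀: take L = L₀·Dx.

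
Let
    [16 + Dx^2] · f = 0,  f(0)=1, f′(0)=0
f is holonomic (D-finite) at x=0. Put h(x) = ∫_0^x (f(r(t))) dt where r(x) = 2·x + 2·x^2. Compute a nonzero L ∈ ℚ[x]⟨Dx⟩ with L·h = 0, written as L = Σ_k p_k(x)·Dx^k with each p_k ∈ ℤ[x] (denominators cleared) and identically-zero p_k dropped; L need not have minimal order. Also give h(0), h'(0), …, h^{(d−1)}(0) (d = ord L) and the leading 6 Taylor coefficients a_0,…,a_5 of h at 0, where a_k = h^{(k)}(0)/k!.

f: a_k = 1, 0, -8, 0, 32/3, 0, …
L₀ from L_f via x↦r, Dx↦r'^{-1}Dx.
∫: right-multiply L₀ by Dx.
L = (64 + 384·x + 768·x^2 + 512·x^3)·Dx - 2·Dx^2 + (1 + 2·x)·Dx^3  (order 3).
h: a_k = 0, 1, 0, -32/3, -16, 416/15, …
ICs: h(0) = 0, h′(0) = 1, h′′(0) = 0.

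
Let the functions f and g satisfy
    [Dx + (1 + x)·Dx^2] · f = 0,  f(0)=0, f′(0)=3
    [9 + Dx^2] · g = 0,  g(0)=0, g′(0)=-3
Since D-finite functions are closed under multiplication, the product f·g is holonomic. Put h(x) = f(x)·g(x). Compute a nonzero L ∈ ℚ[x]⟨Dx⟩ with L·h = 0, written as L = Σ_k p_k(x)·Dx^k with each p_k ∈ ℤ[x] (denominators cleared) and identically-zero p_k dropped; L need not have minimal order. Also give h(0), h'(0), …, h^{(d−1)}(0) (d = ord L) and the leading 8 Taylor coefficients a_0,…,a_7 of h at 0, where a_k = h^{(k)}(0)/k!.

f: a_k = 0, 3, -3/2, 1, -3/4, 3/5, -1/2, 3/7, …
g: a_k = 0, -3, 0, 9/2, 0, -81/40, 0, 243/560, …
f·g: L₀ = L_f ⊗_s L_g, ord ≤ 2·2.
L = (2493 + 10854·x + 17091·x^2 + 11664·x^3 + 2916·x^4) + (612 + 1908·x + 1944·x^2 + 648·x^3)·Dx + (592 + 2484·x + 3834·x^2 + 2592·x^3 + 648·x^4)·Dx^2 + (68 + 212·x + 216·x^2 + 72·x^3)·Dx^3 + (35 + 142·x + 215·x^2 + 144·x^3 + 36·x^4)·Dx^4  (order 4).
h: a_k = 0, 0, -9, 9/2, 21/2, -9/2, -27/8, 93/80, …
ICs: h(0) = 0, h′(0) = 0, h′′(0) = -18, h′′′(0) = 27.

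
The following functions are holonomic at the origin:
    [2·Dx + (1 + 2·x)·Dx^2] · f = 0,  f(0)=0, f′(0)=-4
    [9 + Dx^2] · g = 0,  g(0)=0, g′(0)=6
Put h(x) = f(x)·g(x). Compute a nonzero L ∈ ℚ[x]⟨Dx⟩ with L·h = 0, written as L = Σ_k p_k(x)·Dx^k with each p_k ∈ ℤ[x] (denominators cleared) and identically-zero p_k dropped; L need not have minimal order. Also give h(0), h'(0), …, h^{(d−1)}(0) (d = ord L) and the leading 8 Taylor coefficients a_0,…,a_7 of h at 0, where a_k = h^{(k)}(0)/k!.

f: a_k = 0, -4, 4, -16/3, 8, -64/5, 64/3, -256/7, …
g: a_k = 0, 6, 0, -9, 0, 81/20, 0, -243/280, …
Sym-product of L_f,L_g gives L₀ (≤ ord 4).
L = (63 + 1053·x + 3969·x^2 + 5832·x^3 + 2916·x^4) + (63 + 450·x + 972·x^2 + 648·x^3)·Dx + (25 + 270·x + 918·x^2 + 1296·x^3 + 648·x^4)·Dx^2 + (7 + 50·x + 108·x^2 + 72·x^3)·Dx^3 + (2 + 17·x + 53·x^2 + 72·x^3 + 36·x^4)·Dx^4  (order 4).
h: a_k = 0, 0, -24, 24, 4, 12, -45, 361/5, …
ICs: h(0) = 0, h′(0) = 0, h′′(0) = -48, h′′′(0) = 144.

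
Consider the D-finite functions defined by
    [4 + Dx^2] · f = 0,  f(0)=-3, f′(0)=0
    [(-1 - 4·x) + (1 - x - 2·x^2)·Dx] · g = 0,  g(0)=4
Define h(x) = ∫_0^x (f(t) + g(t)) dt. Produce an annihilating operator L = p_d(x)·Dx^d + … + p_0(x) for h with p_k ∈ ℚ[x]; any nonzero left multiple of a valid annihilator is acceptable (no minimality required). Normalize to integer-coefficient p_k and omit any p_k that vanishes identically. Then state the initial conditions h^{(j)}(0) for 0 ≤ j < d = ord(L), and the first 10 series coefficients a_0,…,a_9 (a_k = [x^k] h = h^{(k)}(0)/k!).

L = (-68 - 304·x - 200·x^2 - 320·x^3 - 160·x^4 - 128·x^5)·Dx + (20 - 12·x - 24·x^2 - 8·x^3 - 48·x^4 - 96·x^5 - 64·x^6)·Dx^2 + (-17 - 76·x - 50·x^2 - 80·x^3 - 40·x^4 - 32·x^5)·Dx^3 + (5 - 3·x - 6·x^2 - 2·x^3 - 12·x^4 - 24·x^5 - 16·x^6)·Dx^4  (order 4).
h: a_k = 0, 1, 2, 6, 5, 42/5, 14, 2584/105, 85/2, 71818/945, …
ICs: h(0) = 0, h′(0) = 1, h′′(0) = 4, h′′′(0) = 36.

f: a_k = -3, 0, 6, 0, -2, 0, 4/15, 0, -2/105, 0, …
g: a_k = 4, 4, 12, 20, 44, 84, 172, 340, 684, 1364, …
Sum ⇒ L₀ = lclm(L_f,L_g) in ℚ(x)⟨Dx⟩.
∫: right-multiply L₀ by Dx.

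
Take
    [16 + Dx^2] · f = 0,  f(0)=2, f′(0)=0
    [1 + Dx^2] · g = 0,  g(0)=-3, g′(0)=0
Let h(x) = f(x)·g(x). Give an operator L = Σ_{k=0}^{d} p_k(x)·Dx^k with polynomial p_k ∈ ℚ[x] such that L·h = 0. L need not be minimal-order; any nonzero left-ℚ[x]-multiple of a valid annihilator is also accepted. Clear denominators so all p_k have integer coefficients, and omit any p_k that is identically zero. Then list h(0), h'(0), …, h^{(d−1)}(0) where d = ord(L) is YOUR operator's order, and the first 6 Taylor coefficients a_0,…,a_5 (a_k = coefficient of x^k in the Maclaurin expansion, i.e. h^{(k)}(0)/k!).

L = 225 + 34·Dx^2 + Dx^4  (order 4).
h: a_k = -6, 0, 51, 0, -353/4, 0, …
ICs: h(0) = -6, h′(0) = 0, h′′(0) = 102, h′′′(0) = 0.

f: a_k = 2, 0, -16, 0, 64/3, 0, …
g: a_k = -3, 0, 3/2, 0, -1/8, 0, …
Sym-product of L_f,L_g gives L₀ (≤ ord 4).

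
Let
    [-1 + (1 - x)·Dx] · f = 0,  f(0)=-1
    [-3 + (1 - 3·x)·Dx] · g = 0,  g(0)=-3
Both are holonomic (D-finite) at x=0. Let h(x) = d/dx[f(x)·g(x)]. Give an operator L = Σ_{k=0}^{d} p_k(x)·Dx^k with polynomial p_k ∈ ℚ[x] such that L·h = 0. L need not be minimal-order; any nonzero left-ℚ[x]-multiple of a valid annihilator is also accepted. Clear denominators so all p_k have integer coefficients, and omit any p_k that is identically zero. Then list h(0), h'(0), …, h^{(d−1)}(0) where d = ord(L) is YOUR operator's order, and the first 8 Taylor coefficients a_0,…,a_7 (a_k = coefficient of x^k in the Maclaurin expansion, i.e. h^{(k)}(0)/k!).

f: a_k = -1, -1, -1, -1, -1, -1, -1, -1, …
g: a_k = -3, -9, -27, -81, -243, -729, -2187, -6561, …
Product ⇒ symmetric product L₀, ord ≤ 1.
h₀' ⇒ L via d/dx closure of L₀.
L = (13 - 36·x + 27·x^2) + (-2 + 11·x - 18·x^2 + 9·x^3)·Dx  (order 1).
h: a_k = 12, 78, 360, 1452, 5460, 19674, 68880, 236184, …
ICs: h(0) = 12.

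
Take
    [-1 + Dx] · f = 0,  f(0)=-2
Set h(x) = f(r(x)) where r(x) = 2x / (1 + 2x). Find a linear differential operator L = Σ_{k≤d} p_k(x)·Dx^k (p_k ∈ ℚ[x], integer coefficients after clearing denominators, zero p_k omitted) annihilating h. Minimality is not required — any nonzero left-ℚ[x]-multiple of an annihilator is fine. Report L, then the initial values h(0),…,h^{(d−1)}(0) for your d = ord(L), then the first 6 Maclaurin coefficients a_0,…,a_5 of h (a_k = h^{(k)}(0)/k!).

f: a_k = -2, -2, -1, -1/3, -1/12, -1/60, …
Change of var in L_f (x↦r) gives L₀.
L = -2 + (1 + 4·x + 4·x^2)·Dx  (order 1).
h: a_k = -2, -4, 4, -8/3, -4/3, 152/15, …
ICs: h(0) = -2.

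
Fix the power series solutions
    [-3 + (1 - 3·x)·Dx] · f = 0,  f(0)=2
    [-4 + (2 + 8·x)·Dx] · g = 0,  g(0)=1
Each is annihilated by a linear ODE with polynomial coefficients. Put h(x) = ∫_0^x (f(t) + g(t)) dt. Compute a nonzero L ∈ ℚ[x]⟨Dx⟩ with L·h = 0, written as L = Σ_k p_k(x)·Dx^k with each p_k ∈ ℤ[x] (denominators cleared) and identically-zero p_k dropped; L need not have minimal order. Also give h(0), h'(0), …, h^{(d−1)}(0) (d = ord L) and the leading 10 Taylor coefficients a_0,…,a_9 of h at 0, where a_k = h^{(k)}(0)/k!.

L = (-48 - 108·x)·Dx + (22 + 120·x + 324·x^2)·Dx^2 + (-1 - 19·x - 6·x^2 + 216·x^3)·Dx^3  (order 3).
h: a_k = 0, 3, 4, 16/3, 29/2, 152/5, 257/3, 1374/7, 2319/4, 4088/3, …
ICs: h(0) = 0, h′(0) = 3, h′′(0) = 8.

f: a_k = 2, 6, 18, 54, 162, 486, 1458, 4374, 13122, 39366, …
g: a_k = 1, 2, -2, 4, -10, 28, -84, 264, -858, 2860, …
h₀=f+g: left-lcm gives L₀, ord ≤ 2.
h=∫₀ˣh₀: take L = L₀·Dx.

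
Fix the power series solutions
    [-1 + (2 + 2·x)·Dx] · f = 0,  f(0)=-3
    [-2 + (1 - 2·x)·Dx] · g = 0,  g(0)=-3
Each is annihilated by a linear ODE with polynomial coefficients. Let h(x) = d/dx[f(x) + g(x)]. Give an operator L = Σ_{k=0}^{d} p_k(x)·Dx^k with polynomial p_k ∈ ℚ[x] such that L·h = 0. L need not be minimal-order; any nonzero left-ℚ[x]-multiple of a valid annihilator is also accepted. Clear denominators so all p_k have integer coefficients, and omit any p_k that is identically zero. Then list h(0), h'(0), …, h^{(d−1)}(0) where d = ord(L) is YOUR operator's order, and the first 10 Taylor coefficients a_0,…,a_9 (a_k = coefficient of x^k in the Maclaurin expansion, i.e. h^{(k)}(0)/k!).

f: a_k = -3, -3/2, 3/8, -3/16, 15/128, -21/256, 63/1024, -99/2048, 1287/32768, -2145/65536, …
g: a_k = -3, -6, -12, -24, -48, -96, -192, -384, -768, -1536, …
f+g: L₀ = lclm(L_f,L_g), ord ≤ 1+1.
h₀' ⇒ L via d/dx closure of L₀.
L = (-20 - 8·x) + (-31 - 68·x - 28·x^2)·Dx + (6 - 2·x - 16·x^2 - 8·x^3)·Dx^2  (order 2).
h: a_k = -15/2, -93/4, -1161/16, -6129/32, -122985/256, -589635/512, -5505717/2048, -25164537/4096, -905988969/65536, -4026495375/131072, …
ICs: h(0) = -15/2, h′(0) = -93/4.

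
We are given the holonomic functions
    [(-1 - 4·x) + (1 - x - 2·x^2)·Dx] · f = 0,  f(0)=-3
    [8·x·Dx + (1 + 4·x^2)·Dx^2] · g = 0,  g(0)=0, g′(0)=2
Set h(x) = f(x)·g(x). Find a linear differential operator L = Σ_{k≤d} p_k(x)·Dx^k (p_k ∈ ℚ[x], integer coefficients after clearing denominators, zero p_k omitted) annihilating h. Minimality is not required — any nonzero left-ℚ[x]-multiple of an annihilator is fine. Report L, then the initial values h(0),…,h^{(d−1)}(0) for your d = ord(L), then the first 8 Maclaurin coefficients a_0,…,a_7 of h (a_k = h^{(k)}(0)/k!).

L = (4 + 8·x + 48·x^2) + (2 + 16·x^2 + 48·x^3)·Dx + (-1 + x - 2·x^2 + 4·x^3 + 8·x^4)·Dx^2  (order 2).
h: a_k = 0, -6, -6, -10, -22, -306/5, -526/5, -6046/35, …
ICs: h(0) = 0, h′(0) = -6.

f: a_k = -3, -3, -9, -15, -33, -63, -129, -255, …
g: a_k = 0, 2, 0, -8/3, 0, 32/5, 0, -128/7, …
Sym-product of L_f,L_g gives L₀ (≤ ord 2).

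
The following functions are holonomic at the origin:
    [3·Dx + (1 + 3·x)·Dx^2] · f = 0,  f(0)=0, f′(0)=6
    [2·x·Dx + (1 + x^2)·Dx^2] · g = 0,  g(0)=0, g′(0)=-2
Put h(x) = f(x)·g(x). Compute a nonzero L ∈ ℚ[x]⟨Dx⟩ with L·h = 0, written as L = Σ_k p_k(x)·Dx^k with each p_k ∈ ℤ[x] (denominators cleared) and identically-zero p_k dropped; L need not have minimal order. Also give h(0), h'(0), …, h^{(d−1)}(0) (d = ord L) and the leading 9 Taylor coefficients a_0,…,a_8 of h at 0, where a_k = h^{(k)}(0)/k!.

L = (264 + 1260·x + 1008·x^2 + 3420·x^3 + 3240·x^4 + 4212·x^5 + 324·x^7)·Dx + (178 + 660·x + 3828·x^2 + 7308·x^3 + 12960·x^4 + 10044·x^5 + 11340·x^6 + 324·x^7 + 1134·x^8)·Dx^2 + (132 + 608·x + 1728·x^2 + 4568·x^3 + 6456·x^4 + 8856·x^5 + 5184·x^6 + 5544·x^7 + 324·x^8 + 648·x^9)·Dx^3 + (13 + 102·x + 341·x^2 + 744·x^3 + 1138·x^4 + 1236·x^5 + 1386·x^6 + 648·x^7 + 657·x^8 + 54·x^9 + 81·x^10)·Dx^4  (order 4).
h: a_k = 0, 0, -12, 18, -32, 75, -924/5, 2313/5, -5952/5, …
ICs: h(0) = 0, h′(0) = 0, h′′(0) = -24, h′′′(0) = 108.

f: a_k = 0, 6, -9, 18, -81/2, 486/5, -243, 4374/7, -6561/4, …
g: a_k = 0, -2, 0, 2/3, 0, -2/5, 0, 2/7, 0, …
f·g: L₀ = L_f ⊗_s L_g, ord ≤ 2·2.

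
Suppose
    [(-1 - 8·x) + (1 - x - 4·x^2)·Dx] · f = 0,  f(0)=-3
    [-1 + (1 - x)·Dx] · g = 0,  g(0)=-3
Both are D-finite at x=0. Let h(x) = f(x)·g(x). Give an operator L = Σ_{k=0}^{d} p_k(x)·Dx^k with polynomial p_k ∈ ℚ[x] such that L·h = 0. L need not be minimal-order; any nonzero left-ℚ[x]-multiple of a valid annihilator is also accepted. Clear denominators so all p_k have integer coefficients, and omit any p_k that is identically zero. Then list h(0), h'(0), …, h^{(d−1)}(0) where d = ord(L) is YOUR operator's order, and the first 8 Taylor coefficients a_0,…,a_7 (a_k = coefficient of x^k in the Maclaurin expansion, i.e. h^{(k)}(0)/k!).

f: a_k = -3, -3, -15, -27, -87, -195, -543, -1323, …
g: a_k = -3, -3, -3, -3, -3, -3, -3, -3, …
h₀=f·g: eliminate ⇒ L₀, order ≤ 1·1.
L = (-2 - 6·x + 12·x^2) + (1 - 2·x - 3·x^2 + 4·x^3)·Dx  (order 1).
h: a_k = 9, 18, 63, 144, 405, 990, 2619, 6588, …
ICs: h(0) = 9.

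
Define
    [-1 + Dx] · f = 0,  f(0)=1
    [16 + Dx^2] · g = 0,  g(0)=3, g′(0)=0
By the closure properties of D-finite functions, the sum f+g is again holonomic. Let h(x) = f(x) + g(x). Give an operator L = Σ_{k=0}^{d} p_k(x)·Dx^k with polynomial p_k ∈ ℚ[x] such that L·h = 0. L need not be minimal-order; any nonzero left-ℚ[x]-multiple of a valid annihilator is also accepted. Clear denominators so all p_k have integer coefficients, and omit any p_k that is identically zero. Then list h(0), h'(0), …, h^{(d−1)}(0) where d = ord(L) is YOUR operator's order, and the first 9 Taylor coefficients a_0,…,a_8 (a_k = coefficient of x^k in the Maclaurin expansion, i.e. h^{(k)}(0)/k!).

f: a_k = 1, 1, 1/2, 1/6, 1/24, 1/120, 1/720, 1/5040, 1/40320, …
g: a_k = 3, 0, -24, 0, 32, 0, -256/15, 0, 512/105, …
Weyl lclm of L_f,L_g ⇒ L₀ (ord ≤ 3).
L = -16 + 16·Dx - Dx^2 + Dx^3  (order 3).
h: a_k = 4, 1, -47/2, 1/6, 769/24, 1/120, -12287/720, 1/5040, 28087/5760, …
ICs: h(0) = 4, h′(0) = 1, h′′(0) = -47.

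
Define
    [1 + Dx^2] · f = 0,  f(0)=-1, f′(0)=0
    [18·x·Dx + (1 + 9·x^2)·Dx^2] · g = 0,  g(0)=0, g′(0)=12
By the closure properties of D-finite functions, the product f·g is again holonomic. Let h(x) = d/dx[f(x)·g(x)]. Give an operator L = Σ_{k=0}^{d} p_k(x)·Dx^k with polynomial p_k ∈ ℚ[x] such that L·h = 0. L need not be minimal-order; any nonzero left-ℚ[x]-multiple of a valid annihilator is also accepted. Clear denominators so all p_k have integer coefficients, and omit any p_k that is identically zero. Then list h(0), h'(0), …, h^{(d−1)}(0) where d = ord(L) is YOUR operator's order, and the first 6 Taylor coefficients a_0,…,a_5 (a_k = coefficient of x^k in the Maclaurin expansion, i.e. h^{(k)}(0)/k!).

L = (38998 + 738774·x^2 + 15162957·x^4 + 3032640·x^6 - 78732·x^8 - 1771470·x^10 + 531441·x^12) + (20772·x + 1033884·x^3 + 7902360·x^5 + 2624400·x^7 + 1180980·x^9 + 2125764·x^11)·Dx + (39368 + 755028·x^2 + 15369750·x^4 + 3887028·x^6 + 314928·x^8 - 1417176·x^10 + 1062882·x^12)·Dx^2 + (20772·x + 1033884·x^3 + 7902360·x^5 + 2624400·x^7 + 1180980·x^9 + 2125764·x^11)·Dx^3 + (370 + 16254·x^2 + 206793·x^4 + 854388·x^6 + 393660·x^8 + 354294·x^10 + 531441·x^12)·Dx^4  (order 4).
h: a_k = -12, 0, 126, 0, -2129/2, 0, …
ICs: h(0) = -12, h′(0) = 0, h′′(0) = 252, h′′′(0) = 0.

f: a_k = -1, 0, 1/2, 0, -1/24, 0, …
g: a_k = 0, 12, 0, -36, 0, 972/5, …
h₀=f·g: eliminate ⇒ L₀, order ≤ 2·2.
h=h₀': d/dx-closure on L₀ ⇒ L.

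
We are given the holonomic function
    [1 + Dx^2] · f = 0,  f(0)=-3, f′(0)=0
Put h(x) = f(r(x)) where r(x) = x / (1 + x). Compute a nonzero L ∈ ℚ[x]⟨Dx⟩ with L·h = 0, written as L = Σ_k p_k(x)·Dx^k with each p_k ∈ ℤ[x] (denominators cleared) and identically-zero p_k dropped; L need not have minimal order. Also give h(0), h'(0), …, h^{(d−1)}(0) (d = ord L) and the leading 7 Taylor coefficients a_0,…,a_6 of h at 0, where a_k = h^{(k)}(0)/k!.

f: a_k = -3, 0, 3/2, 0, -1/8, 0, 1/240, …
L₀ from L_f via x↦r, Dx↦r'^{-1}Dx.
L = 1 + (2 + 6·x + 6·x^2 + 2·x^3)·Dx + (1 + 4·x + 6·x^2 + 4·x^3 + x^4)·Dx^2  (order 2).
h: a_k = -3, 0, 3/2, -3, 35/8, -11/2, 1501/240, …
ICs: h(0) = -3, h′(0) = 0.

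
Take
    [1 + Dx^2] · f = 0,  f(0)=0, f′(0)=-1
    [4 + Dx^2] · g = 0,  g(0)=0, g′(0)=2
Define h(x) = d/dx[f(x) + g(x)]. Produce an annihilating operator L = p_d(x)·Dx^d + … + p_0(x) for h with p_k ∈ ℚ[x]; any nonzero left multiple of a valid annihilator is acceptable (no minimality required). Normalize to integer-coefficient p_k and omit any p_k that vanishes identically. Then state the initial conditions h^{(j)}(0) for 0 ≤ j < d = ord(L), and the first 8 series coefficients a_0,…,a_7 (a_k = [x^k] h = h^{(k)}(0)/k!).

L = 4 + 5·Dx^2 + Dx^4  (order 4).
h: a_k = 1, 0, -7/2, 0, 31/24, 0, -127/720, 0, …
ICs: h(0) = 1, h′(0) = 0, h′′(0) = -7, h′′′(0) = 0.

f: a_k = 0, -1, 0, 1/6, 0, -1/120, 0, 1/5040, …
g: a_k = 0, 2, 0, -4/3, 0, 4/15, 0, -8/315, …
f+g: L₀ = lclm(L_f,L_g), ord ≤ 2+2.
h=h₀': d/dx-closure on L₀ ⇒ L.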